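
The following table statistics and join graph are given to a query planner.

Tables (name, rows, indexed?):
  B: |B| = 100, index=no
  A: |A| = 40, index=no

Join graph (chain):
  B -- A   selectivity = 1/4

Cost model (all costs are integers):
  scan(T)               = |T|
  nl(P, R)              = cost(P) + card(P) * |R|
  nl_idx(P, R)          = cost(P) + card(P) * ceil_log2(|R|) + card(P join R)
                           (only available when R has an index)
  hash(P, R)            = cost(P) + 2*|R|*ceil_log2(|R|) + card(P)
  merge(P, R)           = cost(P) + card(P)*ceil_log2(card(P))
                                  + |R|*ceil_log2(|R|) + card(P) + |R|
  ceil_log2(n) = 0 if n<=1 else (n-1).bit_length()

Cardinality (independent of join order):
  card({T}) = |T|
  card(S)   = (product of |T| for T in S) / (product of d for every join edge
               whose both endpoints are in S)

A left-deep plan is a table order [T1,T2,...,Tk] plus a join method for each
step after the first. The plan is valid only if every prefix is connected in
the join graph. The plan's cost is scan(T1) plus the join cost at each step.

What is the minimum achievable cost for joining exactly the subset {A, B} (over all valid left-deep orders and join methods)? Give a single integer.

680

Selinger DP over subsets of {A,B}:
  {B}: scan cost=100, card=100
  {A}: scan cost=40, card=40
  {AB}: card=1000; try (A,hash)→680, (B,merge)→1120, (A,merge)→1180, (B,hash)→1480, (B,nl)→4040, (A,nl)→4100; best=680 via (A,hash)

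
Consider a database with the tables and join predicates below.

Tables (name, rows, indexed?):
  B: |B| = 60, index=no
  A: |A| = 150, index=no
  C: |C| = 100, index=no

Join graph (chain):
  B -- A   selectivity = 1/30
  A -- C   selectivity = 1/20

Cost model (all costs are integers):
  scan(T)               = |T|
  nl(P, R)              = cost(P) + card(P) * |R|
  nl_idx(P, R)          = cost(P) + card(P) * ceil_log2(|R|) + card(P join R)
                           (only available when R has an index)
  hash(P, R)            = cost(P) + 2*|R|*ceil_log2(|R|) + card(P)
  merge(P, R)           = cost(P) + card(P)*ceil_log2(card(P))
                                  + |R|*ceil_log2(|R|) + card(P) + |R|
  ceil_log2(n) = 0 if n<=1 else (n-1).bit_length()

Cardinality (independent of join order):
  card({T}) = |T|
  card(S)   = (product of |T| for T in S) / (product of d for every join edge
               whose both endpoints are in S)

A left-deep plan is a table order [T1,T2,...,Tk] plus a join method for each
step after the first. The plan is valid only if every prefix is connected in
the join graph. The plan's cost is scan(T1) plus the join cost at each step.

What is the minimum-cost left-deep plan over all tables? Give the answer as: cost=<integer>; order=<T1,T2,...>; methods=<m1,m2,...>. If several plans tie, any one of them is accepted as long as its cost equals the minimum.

cost=2720; order=A,B,C; methods=hash,hash

Selinger DP (subsets sized 1..n):
  {B}: scan cost=60, card=60
  {A}: scan cost=150, card=150
  {C}: scan cost=100, card=100
  {AB}: card=300; try (B,hash)→1020, (A,merge)→1830, (B,merge)→1920, (A,hash)→2520, (A,nl)→9060, (B,nl)→9150; best=1020 via (B,hash)
  {AC}: card=750; try (C,hash)→1700, (A,merge)→2250, (C,merge)→2300, (A,hash)→2600, (A,nl)→15100, (C,nl)→15150; best=1700 via (C,hash)
  {ABC}: card=1500; try (C,hash)→2720, (B,hash)→3170, (C,merge)→4820, (B,merge)→10370, (C,nl)→31020, (B,nl)→46700; best=2720 via (C,hash)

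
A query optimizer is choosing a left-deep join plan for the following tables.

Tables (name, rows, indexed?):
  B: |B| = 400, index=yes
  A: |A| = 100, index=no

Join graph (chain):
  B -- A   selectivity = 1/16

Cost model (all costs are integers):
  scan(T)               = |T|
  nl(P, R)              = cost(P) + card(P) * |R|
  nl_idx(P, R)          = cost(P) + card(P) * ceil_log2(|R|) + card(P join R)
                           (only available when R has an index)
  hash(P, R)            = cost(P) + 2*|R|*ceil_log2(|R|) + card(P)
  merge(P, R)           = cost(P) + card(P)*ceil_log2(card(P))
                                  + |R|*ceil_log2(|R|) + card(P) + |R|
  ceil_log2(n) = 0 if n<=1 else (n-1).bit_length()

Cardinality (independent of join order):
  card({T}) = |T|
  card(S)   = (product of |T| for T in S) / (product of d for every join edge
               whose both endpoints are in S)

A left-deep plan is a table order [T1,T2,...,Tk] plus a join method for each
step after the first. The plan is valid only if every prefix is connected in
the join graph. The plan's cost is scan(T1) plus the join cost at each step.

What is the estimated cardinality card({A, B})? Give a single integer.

Tables in S: A(100), B(400)
Edges inside S: B-A(d=16)
numerator = 100 * 400 = 40000
denominator = 16 = 16
card(S) = 40000 / 16 = 2500

2500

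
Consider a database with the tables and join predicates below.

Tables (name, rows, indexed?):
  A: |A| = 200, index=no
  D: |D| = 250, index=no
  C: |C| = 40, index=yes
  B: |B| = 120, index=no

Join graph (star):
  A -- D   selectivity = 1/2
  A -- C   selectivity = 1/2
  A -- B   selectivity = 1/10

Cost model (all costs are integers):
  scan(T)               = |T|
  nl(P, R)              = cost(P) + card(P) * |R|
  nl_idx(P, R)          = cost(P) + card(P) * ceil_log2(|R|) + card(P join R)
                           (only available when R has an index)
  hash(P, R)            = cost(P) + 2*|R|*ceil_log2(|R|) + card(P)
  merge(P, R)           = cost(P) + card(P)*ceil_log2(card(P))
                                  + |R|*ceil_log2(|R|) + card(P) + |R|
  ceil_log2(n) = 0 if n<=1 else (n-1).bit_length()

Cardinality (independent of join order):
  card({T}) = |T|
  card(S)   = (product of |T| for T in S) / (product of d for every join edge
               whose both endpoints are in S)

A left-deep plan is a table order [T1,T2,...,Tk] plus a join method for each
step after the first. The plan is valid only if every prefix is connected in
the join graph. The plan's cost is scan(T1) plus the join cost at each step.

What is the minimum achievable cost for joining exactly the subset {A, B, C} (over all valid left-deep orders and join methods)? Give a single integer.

Selinger DP over subsets of {A,B,C}:
  {A}: scan cost=200, card=200
  {C}: scan cost=40, card=40
  {B}: scan cost=120, card=120
  {AC}: card=4000; try (C,hash)→880, (A,merge)→2120, (C,merge)→2280, (A,hash)→3280, (C,nl_idx)→5400, (A,nl)→8040 …(+1); best=880 via (C,hash)
  {AB}: card=2400; try (B,hash)→2080, (A,merge)→2880, (B,merge)→2960, (A,hash)→3440, (A,nl)→24120, (B,nl)→24200; best=2080 via (B,hash)
  {ABC}: card=48000; try (C,hash)→4960, (B,hash)→6560, (C,merge)→33560, (B,merge)→53840, (C,nl_idx)→64480, (C,nl)→98080 …(+1); best=4960 via (C,hash)

4960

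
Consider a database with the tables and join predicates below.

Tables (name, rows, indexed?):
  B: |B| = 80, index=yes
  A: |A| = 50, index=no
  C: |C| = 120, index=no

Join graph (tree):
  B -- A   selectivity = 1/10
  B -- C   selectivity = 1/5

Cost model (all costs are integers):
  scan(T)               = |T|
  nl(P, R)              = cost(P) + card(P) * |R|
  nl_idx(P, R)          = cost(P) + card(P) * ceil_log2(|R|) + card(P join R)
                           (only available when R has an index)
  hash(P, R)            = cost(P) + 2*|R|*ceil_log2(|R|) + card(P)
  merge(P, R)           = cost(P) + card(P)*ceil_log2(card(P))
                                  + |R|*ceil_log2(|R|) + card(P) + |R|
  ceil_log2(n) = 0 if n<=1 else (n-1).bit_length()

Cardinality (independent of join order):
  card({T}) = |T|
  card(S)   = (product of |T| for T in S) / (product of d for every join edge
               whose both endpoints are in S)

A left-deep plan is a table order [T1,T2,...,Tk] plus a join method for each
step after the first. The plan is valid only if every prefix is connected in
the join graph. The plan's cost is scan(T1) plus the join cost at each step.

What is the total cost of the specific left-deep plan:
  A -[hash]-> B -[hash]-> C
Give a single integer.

3300

step 1: scan A: cost=50, card=50
step 2: join B via hash
    card(P join B) = 50*80/(10) = 400
    cost = 50 + 2*80*7 + 50 = 1220
step 3: join C via hash
    card(P join C) = 400*120/(5) = 9600
    cost = 1220 + 2*120*7 + 400 = 3300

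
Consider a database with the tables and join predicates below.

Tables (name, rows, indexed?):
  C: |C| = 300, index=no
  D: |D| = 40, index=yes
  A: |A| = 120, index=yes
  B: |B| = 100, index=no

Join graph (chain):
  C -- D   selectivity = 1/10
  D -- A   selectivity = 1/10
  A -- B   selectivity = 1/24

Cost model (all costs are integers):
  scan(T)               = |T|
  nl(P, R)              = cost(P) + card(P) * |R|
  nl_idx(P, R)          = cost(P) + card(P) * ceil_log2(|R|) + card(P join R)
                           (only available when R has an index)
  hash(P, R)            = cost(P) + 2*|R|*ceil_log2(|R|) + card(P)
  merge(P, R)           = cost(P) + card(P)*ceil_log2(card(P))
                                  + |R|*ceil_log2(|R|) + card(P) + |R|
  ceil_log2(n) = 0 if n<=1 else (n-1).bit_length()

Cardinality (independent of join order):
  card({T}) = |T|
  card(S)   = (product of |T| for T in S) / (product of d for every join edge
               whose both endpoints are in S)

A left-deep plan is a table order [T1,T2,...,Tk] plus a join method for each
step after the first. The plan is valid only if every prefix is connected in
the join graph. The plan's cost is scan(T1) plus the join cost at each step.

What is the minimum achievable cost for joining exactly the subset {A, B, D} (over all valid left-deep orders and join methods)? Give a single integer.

2280

Selinger DP over subsets of {A,B,D}:
  {D}: scan cost=40, card=40
  {A}: scan cost=120, card=120
  {B}: scan cost=100, card=100
  {AD}: card=480; try (D,hash)→720, (A,nl_idx)→800, (A,merge)→1280, (D,nl_idx)→1320, (D,merge)→1360, (A,hash)→1760 …(+2); best=720 via (D,hash)
  {AB}: card=500; try (A,nl_idx)→1300, (B,hash)→1640, (A,merge)→1860, (B,merge)→1880, (A,hash)→1880, (A,nl)→12100 …(+1); best=1300 via (A,nl_idx)
  {ABD}: card=2000; try (D,hash)→2280, (B,hash)→2600, (D,nl_idx)→6300, (B,merge)→6320, (D,merge)→6580, (D,nl)→21300 …(+1); best=2280 via (D,hash)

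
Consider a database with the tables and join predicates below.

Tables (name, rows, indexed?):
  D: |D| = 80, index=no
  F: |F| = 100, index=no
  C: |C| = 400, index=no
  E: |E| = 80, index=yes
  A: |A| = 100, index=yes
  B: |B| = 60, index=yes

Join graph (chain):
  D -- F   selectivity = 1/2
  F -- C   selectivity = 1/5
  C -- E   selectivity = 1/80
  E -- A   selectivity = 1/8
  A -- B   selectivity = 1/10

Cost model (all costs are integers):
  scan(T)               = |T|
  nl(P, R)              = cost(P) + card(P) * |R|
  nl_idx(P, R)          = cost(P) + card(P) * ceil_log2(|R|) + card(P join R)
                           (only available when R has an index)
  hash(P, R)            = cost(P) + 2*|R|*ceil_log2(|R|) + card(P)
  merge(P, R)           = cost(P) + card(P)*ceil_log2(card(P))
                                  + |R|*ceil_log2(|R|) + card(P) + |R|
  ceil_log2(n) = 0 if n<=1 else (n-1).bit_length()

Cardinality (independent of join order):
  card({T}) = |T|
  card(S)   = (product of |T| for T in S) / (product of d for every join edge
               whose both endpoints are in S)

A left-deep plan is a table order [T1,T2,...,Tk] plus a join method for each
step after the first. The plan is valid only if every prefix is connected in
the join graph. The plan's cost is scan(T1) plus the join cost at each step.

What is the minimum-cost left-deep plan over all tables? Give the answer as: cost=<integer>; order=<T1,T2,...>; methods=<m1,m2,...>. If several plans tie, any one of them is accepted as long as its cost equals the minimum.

Selinger DP (subsets sized 1..n):
  {D}: scan cost=80, card=80
  {F}: scan cost=100, card=100
  {C}: scan cost=400, card=400
  {E}: scan cost=80, card=80
  {A}: scan cost=100, card=100
  {B}: scan cost=60, card=60
  {DF}: card=4000; try (D,hash)→1320, (F,merge)→1520, (D,merge)→1540, (F,hash)→1560, (F,nl)→8080, (D,nl)→8100; best=1320 via (D,hash)
  {CF}: card=8000; try (F,hash)→2200, (C,merge)→4900, (F,merge)→5200, (C,hash)→7400, (C,nl)→40100, (F,nl)→40400; best=2200 via (F,hash)
  {CE}: card=400; try (E,hash)→1920, (E,nl_idx)→3600, (C,merge)→4720, (E,merge)→5040, (C,hash)→7360, (C,nl)→32080 …(+1); best=1920 via (E,hash)
  {AE}: card=1000; try (E,hash)→1320, (A,merge)→1520, (E,merge)→1540, (A,hash)→1560, (A,nl_idx)→1640, (E,nl_idx)→1800 …(+2); best=1320 via (E,hash)
  {AB}: card=600; try (B,hash)→920, (A,nl_idx)→1080, (A,merge)→1280, (B,nl_idx)→1300, (B,merge)→1320, (A,hash)→1520 …(+2); best=920 via (B,hash)
  {CDF}: card=320000; try (D,hash)→11320, (C,hash)→12520, (C,merge)→57320, (D,merge)→114840, (D,nl)→642200, (C,nl)→1601320; best=11320 via (D,hash)
  {CEF}: card=8000; try (F,hash)→3720, (F,merge)→6720, (E,hash)→11320, (F,nl)→41920, (E,nl_idx)→66200, (E,merge)→114840 …(+1); best=3720 via (F,hash)
  {ACE}: card=5000; try (A,hash)→3720, (A,merge)→6720, (C,hash)→9520, (A,nl_idx)→9720, (C,merge)→16320, (A,nl)→41920 …(+1); best=3720 via (A,hash)
  {ABE}: card=6000; try (E,hash)→2640, (B,hash)→3040, (E,merge)→8160, (E,nl_idx)→11120, (B,merge)→12740, (B,nl_idx)→13320 …(+2); best=2640 via (E,hash)
  {CDEF}: card=320000; try (D,hash)→12840, (D,merge)→116360, (E,hash)→332440, (D,nl)→643720, (E,nl_idx)→2571320, (E,merge)→6411960 …(+1); best=12840 via (D,hash)
  {ACEF}: card=100000; try (F,hash)→10120, (A,hash)→13120, (F,merge)→74520, (A,merge)→116520, (A,nl_idx)→159720, (F,nl)→503720 …(+1); best=10120 via (F,hash)
  {ABCE}: card=30000; try (B,hash)→9440, (C,hash)→15840, (B,nl_idx)→63720, (B,merge)→74140, (C,merge)→90640, (B,nl)→303720 …(+1); best=9440 via (B,hash)
  {ACDEF}: card=4000000; try (D,hash)→111240, (A,hash)→334240, (D,merge)→1810760, (A,nl_idx)→6252840, (A,merge)→6413640, (D,nl)→8010120 …(+1); best=111240 via (D,hash)
  {ABCEF}: card=600000; try (F,hash)→40840, (B,hash)→110840, (F,merge)→490240, (B,nl_idx)→1210120, (B,merge)→1810540, (F,nl)→3009440 …(+1); best=40840 via (F,hash)
  {ABCDEF}: card=24000000; try (D,hash)→641960, (B,hash)→4111960, (D,merge)→12641480, (D,nl)→48040840, (B,nl_idx)→48111240, (B,merge)→92111660 …(+1); best=641960 via (D,hash)

cost=641960; order=C,E,A,B,F,D; methods=hash,hash,hash,hash,hash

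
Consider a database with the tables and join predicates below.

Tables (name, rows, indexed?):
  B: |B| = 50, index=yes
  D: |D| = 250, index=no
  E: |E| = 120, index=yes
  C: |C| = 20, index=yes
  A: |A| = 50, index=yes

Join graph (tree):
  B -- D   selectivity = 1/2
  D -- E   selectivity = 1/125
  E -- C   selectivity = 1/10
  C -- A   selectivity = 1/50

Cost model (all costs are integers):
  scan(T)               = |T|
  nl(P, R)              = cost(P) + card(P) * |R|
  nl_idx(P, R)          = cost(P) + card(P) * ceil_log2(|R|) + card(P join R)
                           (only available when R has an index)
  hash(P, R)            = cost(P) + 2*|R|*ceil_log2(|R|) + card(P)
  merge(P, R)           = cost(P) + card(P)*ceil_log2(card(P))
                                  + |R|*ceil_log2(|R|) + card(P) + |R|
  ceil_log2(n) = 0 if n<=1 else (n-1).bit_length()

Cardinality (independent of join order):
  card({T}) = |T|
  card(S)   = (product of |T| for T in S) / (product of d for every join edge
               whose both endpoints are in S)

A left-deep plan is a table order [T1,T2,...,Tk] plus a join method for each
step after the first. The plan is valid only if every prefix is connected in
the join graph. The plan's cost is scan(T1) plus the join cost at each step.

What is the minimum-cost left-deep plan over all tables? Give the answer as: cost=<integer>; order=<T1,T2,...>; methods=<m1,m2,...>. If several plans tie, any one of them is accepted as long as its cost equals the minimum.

Selinger DP (subsets sized 1..n):
  {B}: scan cost=50, card=50
  {D}: scan cost=250, card=250
  {E}: scan cost=120, card=120
  {C}: scan cost=20, card=20
  {A}: scan cost=50, card=50
  {BD}: card=6250; try (B,hash)→1100, (D,merge)→2650, (B,merge)→2850, (D,hash)→4100, (B,nl_idx)→8000, (D,nl)→12550 …(+1); best=1100 via (B,hash)
  {DE}: card=240; try (E,hash)→2180, (E,nl_idx)→2240, (D,merge)→3330, (E,merge)→3460, (D,hash)→4240, (D,nl)→30120 …(+1); best=2180 via (E,hash)
  {CE}: card=240; try (E,nl_idx)→400, (C,hash)→440, (C,nl_idx)→960, (E,merge)→1100, (C,merge)→1200, (E,hash)→1720 …(+2); best=400 via (E,nl_idx)
  {AC}: card=20; try (A,nl_idx)→160, (C,hash)→300, (C,nl_idx)→320, (A,merge)→490, (C,merge)→520, (A,hash)→640 …(+2); best=160 via (A,nl_idx)
  {BDE}: card=6000; try (B,hash)→3020, (B,merge)→4690, (E,hash)→9030, (B,nl_idx)→9620, (B,nl)→14180, (E,nl_idx)→50850 …(+2); best=3020 via (B,hash)
  {CDE}: card=480; try (C,hash)→2620, (C,nl_idx)→3860, (C,merge)→4460, (D,hash)→4640, (D,merge)→4810, (C,nl)→6980 …(+1); best=2620 via (C,hash)
  {ACE}: card=240; try (E,nl_idx)→540, (E,merge)→1240, (A,hash)→1240, (E,hash)→1860, (A,nl_idx)→2080, (E,nl)→2560 …(+2); best=540 via (E,nl_idx)
  {BCDE}: card=12000; try (B,hash)→3700, (B,merge)→7770, (C,hash)→9220, (B,nl_idx)→17500, (B,nl)→26620, (C,nl_idx)→45020 …(+2); best=3700 via (B,hash)
  {ACDE}: card=480; try (A,hash)→3700, (D,hash)→4780, (D,merge)→4950, (A,nl_idx)→5980, (A,merge)→7770, (A,nl)→26620 …(+1); best=3700 via (A,hash)
  {ABCDE}: card=12000; try (B,hash)→4780, (B,merge)→8850, (A,hash)→16300, (B,nl_idx)→18580, (B,nl)→27700, (A,nl_idx)→87700 …(+2); best=4780 via (B,hash)

cost=4780; order=D,E,C,A,B; methods=hash,hash,hash,hash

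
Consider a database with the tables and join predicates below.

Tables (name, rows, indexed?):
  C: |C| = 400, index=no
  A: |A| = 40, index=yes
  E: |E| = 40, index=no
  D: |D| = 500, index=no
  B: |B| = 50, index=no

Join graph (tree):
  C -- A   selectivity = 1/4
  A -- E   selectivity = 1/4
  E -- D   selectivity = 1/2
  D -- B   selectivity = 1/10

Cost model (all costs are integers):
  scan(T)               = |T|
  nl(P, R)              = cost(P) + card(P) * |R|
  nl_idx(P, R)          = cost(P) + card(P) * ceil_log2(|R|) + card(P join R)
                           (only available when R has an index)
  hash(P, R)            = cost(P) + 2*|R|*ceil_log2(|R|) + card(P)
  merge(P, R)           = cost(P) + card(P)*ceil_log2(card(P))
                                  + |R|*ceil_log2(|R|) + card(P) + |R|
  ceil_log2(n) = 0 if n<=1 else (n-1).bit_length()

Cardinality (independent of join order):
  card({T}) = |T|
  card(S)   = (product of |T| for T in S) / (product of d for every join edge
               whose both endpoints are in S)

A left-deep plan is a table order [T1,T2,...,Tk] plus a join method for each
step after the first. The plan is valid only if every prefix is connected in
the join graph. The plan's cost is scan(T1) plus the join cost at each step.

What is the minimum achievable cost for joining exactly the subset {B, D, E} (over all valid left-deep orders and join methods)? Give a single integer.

4580

Selinger DP over subsets of {B,D,E}:
  {E}: scan cost=40, card=40
  {D}: scan cost=500, card=500
  {B}: scan cost=50, card=50
  {DE}: card=10000; try (E,hash)→1480, (D,merge)→5320, (E,merge)→5780, (D,hash)→9080, (D,nl)→20040, (E,nl)→20500; best=1480 via (E,hash)
  {BD}: card=2500; try (B,hash)→1600, (D,merge)→5400, (B,merge)→5850, (D,hash)→9100, (D,nl)→25050, (B,nl)→25500; best=1600 via (B,hash)
  {BDE}: card=50000; try (E,hash)→4580, (B,hash)→12080, (E,merge)→34380, (E,nl)→101600, (B,merge)→151830, (B,nl)→501480; best=4580 via (E,hash)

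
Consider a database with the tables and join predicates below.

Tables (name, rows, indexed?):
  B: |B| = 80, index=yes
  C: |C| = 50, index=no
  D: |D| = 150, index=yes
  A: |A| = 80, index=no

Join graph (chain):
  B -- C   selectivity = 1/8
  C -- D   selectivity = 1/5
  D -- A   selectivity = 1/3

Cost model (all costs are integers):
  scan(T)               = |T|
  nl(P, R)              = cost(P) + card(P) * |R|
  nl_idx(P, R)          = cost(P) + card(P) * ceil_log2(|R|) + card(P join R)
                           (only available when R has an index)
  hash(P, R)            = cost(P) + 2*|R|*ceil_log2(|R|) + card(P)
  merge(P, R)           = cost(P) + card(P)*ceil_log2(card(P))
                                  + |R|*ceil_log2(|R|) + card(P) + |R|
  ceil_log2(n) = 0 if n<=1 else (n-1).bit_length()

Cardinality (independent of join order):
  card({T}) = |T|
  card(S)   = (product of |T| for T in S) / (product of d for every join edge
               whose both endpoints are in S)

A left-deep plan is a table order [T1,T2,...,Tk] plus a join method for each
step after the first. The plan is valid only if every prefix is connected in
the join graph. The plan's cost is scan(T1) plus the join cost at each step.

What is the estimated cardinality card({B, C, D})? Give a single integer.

Tables in S: B(80), C(50), D(150)
Edges inside S: B-C(d=8), C-D(d=5)
numerator = 80 * 50 * 150 = 600000
denominator = 8 * 5 = 40
card(S) = 600000 / 40 = 15000

15000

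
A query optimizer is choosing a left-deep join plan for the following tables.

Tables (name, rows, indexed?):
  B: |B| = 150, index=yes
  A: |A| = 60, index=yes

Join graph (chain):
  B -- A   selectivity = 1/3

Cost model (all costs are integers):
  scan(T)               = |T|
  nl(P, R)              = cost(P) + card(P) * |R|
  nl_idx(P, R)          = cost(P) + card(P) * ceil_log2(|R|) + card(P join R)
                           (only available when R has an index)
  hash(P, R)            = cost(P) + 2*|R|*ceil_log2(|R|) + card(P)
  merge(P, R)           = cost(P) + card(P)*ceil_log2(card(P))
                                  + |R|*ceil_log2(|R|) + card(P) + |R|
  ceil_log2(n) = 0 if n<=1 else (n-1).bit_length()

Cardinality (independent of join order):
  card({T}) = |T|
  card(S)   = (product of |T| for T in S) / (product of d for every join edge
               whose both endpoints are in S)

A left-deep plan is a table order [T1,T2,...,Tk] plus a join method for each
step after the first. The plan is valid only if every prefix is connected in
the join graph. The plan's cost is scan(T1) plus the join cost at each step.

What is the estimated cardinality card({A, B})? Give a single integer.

3000

Tables in S: A(60), B(150)
Edges inside S: B-A(d=3)
numerator = 60 * 150 = 9000
denominator = 3 = 3
card(S) = 9000 / 3 = 3000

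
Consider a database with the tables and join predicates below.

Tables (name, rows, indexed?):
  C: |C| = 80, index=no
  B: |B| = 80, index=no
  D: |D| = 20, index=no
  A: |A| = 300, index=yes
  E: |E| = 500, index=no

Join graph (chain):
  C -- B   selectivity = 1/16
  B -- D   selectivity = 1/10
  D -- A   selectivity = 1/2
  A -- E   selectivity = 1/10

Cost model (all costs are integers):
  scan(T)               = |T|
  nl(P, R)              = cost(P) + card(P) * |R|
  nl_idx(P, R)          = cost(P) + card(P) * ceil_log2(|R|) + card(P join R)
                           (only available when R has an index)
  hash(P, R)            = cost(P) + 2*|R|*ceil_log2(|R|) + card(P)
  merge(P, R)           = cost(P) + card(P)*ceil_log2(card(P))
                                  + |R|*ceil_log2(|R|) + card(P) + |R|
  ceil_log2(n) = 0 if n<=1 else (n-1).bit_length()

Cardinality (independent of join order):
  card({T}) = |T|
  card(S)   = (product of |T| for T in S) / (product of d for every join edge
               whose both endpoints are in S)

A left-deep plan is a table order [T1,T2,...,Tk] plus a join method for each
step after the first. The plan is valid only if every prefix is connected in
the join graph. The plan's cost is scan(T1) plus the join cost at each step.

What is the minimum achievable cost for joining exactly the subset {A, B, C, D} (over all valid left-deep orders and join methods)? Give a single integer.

Selinger DP over subsets of {A,B,C,D}:
  {C}: scan cost=80, card=80
  {B}: scan cost=80, card=80
  {D}: scan cost=20, card=20
  {A}: scan cost=300, card=300
  {BC}: card=400; try (C,hash)→1280, (B,hash)→1280, (C,merge)→1360, (B,merge)→1360, (C,nl)→6480, (B,nl)→6480; best=1280 via (C,hash)
  {BD}: card=160; try (D,hash)→360, (B,merge)→780, (D,merge)→840, (B,hash)→1160, (B,nl)→1620, (D,nl)→1680; best=360 via (D,hash)
  {AD}: card=3000; try (D,hash)→800, (A,merge)→3140, (A,nl_idx)→3200, (D,merge)→3420, (A,hash)→5440, (A,nl)→6020 …(+1); best=800 via (D,hash)
  {BCD}: card=800; try (C,hash)→1640, (D,hash)→1880, (C,merge)→2440, (D,merge)→5400, (D,nl)→9280, (C,nl)→13160; best=1640 via (C,hash)
  {ABD}: card=24000; try (A,merge)→4800, (B,hash)→4920, (A,hash)→5920, (A,nl_idx)→25800, (B,merge)→40440, (A,nl)→48360 …(+1); best=4800 via (A,merge)
  {ABCD}: card=120000; try (A,hash)→7840, (A,merge)→13440, (C,hash)→29920, (A,nl_idx)→128840, (A,nl)→241640, (C,merge)→389440 …(+1); best=7840 via (A,hash)

7840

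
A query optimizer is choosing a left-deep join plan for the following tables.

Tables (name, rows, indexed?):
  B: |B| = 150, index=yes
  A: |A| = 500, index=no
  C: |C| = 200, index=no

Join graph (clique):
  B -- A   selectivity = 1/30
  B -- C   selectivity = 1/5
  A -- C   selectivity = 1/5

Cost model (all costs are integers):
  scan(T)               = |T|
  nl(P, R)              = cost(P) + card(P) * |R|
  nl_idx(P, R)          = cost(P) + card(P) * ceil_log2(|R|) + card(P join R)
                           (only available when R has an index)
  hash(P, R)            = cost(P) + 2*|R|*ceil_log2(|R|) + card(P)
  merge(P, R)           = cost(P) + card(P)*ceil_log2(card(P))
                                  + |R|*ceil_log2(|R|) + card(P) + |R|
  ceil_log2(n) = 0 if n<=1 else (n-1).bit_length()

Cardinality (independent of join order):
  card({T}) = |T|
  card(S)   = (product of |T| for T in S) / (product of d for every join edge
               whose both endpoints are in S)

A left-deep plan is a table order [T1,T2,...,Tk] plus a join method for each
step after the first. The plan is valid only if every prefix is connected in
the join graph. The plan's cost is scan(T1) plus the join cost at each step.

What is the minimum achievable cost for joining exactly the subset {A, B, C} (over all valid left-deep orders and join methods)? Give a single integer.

Selinger DP over subsets of {A,B,C}:
  {B}: scan cost=150, card=150
  {A}: scan cost=500, card=500
  {C}: scan cost=200, card=200
  {AB}: card=2500; try (B,hash)→3400, (A,merge)→6500, (B,merge)→6850, (B,nl_idx)→7000, (A,hash)→9300, (A,nl)→75150 …(+1); best=3400 via (B,hash)
  {BC}: card=6000; try (B,hash)→2800, (C,merge)→3300, (B,merge)→3350, (C,hash)→3500, (B,nl_idx)→7800, (C,nl)→30150 …(+1); best=2800 via (B,hash)
  {AC}: card=20000; try (C,hash)→4200, (A,merge)→7000, (C,merge)→7300, (A,hash)→9400, (A,nl)→100200, (C,nl)→100500; best=4200 via (C,hash)
  {ABC}: card=20000; try (C,hash)→9100, (A,hash)→17800, (B,hash)→26600, (C,merge)→37700, (A,merge)→91800, (B,nl_idx)→184200 …(+4); best=9100 via (C,hash)

9100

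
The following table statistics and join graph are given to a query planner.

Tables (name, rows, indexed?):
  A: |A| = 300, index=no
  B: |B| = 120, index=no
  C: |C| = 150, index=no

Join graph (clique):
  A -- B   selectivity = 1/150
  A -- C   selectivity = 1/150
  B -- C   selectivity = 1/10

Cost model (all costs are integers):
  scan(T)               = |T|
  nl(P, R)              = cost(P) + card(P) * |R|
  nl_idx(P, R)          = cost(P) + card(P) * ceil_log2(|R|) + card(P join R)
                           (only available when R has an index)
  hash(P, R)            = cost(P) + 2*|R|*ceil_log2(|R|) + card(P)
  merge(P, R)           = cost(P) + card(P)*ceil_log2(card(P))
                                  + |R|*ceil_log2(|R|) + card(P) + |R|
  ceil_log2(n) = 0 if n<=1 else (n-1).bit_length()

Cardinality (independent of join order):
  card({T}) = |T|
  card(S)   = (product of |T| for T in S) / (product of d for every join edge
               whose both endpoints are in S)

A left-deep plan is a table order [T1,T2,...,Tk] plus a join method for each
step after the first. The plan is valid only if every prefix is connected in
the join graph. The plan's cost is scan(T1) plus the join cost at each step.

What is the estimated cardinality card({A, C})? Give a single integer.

300

Tables in S: A(300), C(150)
Edges inside S: A-C(d=150)
numerator = 300 * 150 = 45000
denominator = 150 = 150
card(S) = 45000 / 150 = 300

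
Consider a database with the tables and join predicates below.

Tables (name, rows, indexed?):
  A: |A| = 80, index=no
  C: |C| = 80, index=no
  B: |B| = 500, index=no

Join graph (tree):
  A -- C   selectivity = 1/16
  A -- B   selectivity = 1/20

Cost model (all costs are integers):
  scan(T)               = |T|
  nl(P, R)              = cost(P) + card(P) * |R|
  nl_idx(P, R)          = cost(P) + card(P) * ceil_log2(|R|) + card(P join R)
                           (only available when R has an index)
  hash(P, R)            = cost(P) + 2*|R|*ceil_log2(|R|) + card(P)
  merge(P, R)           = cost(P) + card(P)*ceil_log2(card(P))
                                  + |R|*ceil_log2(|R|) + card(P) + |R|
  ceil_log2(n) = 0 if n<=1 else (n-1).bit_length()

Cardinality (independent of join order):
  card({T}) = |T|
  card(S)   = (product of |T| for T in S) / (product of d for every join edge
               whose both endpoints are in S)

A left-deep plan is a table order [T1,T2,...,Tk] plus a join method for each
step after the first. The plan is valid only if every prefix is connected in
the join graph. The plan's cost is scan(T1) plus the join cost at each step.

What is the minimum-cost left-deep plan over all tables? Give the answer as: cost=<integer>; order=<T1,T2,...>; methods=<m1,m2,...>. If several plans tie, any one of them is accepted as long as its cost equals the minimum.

Selinger DP (subsets sized 1..n):
  {A}: scan cost=80, card=80
  {C}: scan cost=80, card=80
  {B}: scan cost=500, card=500
  {AC}: card=400; try (C,hash)→1280, (A,hash)→1280, (C,merge)→1360, (A,merge)→1360, (C,nl)→6480, (A,nl)→6480; best=1280 via (C,hash)
  {AB}: card=2000; try (A,hash)→2120, (B,merge)→5720, (A,merge)→6140, (B,hash)→9160, (B,nl)→40080, (A,nl)→40500; best=2120 via (A,hash)
  {ABC}: card=10000; try (C,hash)→5240, (B,merge)→10280, (B,hash)→10680, (C,merge)→26760, (C,nl)→162120, (B,nl)→201280; best=5240 via (C,hash)

cost=5240; order=B,A,C; methods=hash,hash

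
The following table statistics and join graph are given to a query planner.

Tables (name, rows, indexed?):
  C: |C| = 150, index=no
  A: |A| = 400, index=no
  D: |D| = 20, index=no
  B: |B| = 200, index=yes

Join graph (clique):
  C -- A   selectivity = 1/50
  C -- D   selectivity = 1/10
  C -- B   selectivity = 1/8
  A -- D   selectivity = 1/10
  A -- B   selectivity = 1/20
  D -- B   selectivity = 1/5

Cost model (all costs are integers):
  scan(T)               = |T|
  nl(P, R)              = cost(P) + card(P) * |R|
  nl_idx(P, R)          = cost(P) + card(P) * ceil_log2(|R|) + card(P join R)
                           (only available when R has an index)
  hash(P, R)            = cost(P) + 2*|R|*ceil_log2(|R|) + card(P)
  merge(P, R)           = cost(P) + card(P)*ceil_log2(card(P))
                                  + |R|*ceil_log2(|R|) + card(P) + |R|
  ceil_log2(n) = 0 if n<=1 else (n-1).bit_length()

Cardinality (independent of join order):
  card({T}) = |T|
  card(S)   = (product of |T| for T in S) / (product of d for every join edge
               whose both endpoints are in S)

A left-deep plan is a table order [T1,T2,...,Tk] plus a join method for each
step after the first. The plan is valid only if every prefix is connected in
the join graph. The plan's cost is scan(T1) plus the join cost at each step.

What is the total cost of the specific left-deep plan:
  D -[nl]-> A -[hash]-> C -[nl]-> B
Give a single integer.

step 1: scan D: cost=20, card=20
step 2: join A via nl
    card(P join A) = 20*400/(10) = 800
    cost = 20 + 20*400 = 8020
step 3: join C via hash
    card(P join C) = 800*150/(50*10) = 240
    cost = 8020 + 2*150*8 + 800 = 11220
step 4: join B via nl
    card(P join B) = 240*200/(8*20*5) = 60
    cost = 11220 + 240*200 = 59220

59220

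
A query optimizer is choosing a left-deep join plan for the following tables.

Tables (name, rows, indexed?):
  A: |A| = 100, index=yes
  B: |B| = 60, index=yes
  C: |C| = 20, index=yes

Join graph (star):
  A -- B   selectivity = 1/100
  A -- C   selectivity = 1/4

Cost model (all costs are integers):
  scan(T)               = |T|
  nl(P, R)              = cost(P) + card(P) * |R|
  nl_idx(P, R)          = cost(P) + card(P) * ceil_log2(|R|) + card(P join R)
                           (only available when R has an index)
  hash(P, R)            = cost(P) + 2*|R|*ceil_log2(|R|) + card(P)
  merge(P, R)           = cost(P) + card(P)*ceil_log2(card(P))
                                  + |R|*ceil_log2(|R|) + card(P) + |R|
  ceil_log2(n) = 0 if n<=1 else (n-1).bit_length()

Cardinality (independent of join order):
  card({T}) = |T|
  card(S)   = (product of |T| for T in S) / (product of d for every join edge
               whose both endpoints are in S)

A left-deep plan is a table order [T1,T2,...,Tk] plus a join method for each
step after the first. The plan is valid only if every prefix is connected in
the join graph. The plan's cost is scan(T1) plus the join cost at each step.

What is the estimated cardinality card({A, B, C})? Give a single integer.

Tables in S: A(100), B(60), C(20)
Edges inside S: A-B(d=100), A-C(d=4)
numerator = 100 * 60 * 20 = 120000
denominator = 100 * 4 = 400
card(S) = 120000 / 400 = 300

300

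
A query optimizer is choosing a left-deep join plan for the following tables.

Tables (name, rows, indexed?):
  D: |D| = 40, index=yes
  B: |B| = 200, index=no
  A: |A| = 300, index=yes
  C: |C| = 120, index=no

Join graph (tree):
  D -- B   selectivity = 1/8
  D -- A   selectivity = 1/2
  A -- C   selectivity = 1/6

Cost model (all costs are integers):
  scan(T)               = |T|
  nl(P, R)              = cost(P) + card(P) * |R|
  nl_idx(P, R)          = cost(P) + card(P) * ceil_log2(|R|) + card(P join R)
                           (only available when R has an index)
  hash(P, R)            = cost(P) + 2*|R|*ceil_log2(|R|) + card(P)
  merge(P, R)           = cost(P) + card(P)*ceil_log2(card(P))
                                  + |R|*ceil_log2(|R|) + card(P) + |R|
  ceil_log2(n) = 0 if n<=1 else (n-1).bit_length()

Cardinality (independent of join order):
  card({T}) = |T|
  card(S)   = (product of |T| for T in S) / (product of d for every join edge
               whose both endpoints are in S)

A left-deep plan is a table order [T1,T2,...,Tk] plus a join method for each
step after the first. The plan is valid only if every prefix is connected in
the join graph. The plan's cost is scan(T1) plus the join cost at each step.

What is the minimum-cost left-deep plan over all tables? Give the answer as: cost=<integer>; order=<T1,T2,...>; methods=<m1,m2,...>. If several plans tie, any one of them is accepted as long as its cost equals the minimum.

Selinger DP (subsets sized 1..n):
  {D}: scan cost=40, card=40
  {B}: scan cost=200, card=200
  {A}: scan cost=300, card=300
  {C}: scan cost=120, card=120
  {BD}: card=1000; try (D,hash)→880, (B,merge)→2120, (D,merge)→2280, (D,nl_idx)→2400, (B,hash)→3280, (B,nl)→8040 …(+1); best=880 via (D,hash)
  {AD}: card=6000; try (D,hash)→1080, (A,merge)→3320, (D,merge)→3580, (A,hash)→5480, (A,nl_idx)→6400, (D,nl_idx)→8100 …(+2); best=1080 via (D,hash)
  {AC}: card=6000; try (C,hash)→2280, (A,merge)→4080, (C,merge)→4260, (A,hash)→5640, (A,nl_idx)→7200, (A,nl)→36120 …(+1); best=2280 via (C,hash)
  {ABD}: card=150000; try (A,hash)→7280, (B,hash)→10280, (A,merge)→14880, (B,merge)→86880, (A,nl_idx)→159880, (A,nl)→300880 …(+1); best=7280 via (A,hash)
  {ACD}: card=120000; try (D,hash)→8760, (C,hash)→8760, (C,merge)→86040, (D,merge)→86560, (D,nl_idx)→158280, (D,nl)→242280 …(+1); best=8760 via (D,hash)
  {ABCD}: card=3000000; try (B,hash)→131960, (C,hash)→158960, (B,merge)→2170560, (C,merge)→2858240, (C,nl)→18007280, (B,nl)→24008760; best=131960 via (B,hash)

cost=131960; order=A,C,D,B; methods=hash,hash,hash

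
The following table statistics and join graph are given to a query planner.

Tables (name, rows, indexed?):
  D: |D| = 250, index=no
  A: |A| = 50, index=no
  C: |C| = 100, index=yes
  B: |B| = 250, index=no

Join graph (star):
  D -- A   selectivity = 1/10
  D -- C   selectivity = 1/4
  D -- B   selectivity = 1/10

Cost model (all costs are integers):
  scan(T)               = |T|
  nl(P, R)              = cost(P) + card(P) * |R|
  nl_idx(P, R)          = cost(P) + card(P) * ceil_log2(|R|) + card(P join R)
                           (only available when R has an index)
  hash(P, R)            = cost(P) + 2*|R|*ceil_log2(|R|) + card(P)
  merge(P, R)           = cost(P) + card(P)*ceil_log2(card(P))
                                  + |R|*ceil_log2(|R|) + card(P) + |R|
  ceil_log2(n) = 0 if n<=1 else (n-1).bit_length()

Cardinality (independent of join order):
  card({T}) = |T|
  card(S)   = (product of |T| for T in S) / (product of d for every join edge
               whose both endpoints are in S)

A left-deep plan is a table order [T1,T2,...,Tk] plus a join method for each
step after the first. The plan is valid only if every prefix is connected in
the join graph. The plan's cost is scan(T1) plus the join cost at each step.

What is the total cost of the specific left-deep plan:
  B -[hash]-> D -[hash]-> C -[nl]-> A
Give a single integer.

7824650

step 1: scan B: cost=250, card=250
step 2: join D via hash
    card(P join D) = 250*250/(10) = 6250
    cost = 250 + 2*250*8 + 250 = 4500
step 3: join C via hash
    card(P join C) = 6250*100/(4) = 156250
    cost = 4500 + 2*100*7 + 6250 = 12150
step 4: join A via nl
    card(P join A) = 156250*50/(10) = 781250
    cost = 12150 + 156250*50 = 7824650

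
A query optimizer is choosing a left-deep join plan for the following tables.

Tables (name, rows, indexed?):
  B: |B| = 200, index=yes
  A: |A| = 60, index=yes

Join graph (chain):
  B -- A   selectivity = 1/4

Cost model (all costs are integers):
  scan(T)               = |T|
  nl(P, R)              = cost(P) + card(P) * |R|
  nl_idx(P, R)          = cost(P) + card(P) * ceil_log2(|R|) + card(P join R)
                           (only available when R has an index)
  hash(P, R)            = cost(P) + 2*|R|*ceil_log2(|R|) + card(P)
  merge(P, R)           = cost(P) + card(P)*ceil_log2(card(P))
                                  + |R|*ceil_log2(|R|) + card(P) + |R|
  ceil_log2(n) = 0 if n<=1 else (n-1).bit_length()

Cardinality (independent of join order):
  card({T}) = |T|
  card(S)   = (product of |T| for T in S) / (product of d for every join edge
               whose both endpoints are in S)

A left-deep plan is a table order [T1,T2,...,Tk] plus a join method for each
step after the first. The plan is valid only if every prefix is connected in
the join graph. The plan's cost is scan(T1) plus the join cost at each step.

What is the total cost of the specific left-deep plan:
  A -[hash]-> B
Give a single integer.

step 1: scan A: cost=60, card=60
step 2: join B via hash
    card(P join B) = 60*200/(4) = 3000
    cost = 60 + 2*200*8 + 60 = 3320

3320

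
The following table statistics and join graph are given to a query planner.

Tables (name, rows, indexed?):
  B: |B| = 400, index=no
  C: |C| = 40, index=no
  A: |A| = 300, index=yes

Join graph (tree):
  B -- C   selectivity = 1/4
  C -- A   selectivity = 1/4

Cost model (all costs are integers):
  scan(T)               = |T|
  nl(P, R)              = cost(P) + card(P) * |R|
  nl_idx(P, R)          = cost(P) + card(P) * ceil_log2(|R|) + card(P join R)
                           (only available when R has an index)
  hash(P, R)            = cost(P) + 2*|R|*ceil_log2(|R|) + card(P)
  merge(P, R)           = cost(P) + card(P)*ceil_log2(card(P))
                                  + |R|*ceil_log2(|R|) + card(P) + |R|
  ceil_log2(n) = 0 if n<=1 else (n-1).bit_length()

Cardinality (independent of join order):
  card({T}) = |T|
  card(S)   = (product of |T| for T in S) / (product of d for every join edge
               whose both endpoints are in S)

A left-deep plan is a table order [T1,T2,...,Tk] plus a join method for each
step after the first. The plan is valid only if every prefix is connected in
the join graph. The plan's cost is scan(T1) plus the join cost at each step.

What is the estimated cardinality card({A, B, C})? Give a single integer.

300000

Tables in S: A(300), B(400), C(40)
Edges inside S: B-C(d=4), C-A(d=4)
numerator = 300 * 400 * 40 = 4800000
denominator = 4 * 4 = 16
card(S) = 4800000 / 16 = 300000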